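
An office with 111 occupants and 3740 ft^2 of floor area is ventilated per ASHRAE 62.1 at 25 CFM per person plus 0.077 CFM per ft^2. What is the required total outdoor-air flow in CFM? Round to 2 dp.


Total = 111*25 + 3740*0.077 = 3062.98 CFM

3062.98 CFM


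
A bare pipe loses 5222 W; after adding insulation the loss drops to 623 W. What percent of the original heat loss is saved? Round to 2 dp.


Savings = ((5222-623)/5222)*100 = 88.07 %

88.07 %


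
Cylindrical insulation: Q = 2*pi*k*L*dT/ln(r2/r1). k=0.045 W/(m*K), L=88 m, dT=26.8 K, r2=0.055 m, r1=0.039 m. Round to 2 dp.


Q = 2*pi*0.045*88*26.8/ln(0.055/0.039) = 1939.72 W

1939.72 W


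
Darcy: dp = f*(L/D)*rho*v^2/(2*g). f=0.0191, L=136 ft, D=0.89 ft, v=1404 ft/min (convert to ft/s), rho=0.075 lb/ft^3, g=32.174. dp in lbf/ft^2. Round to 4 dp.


v_fps = 1404/60 = 23.4 ft/s
dp = 0.0191*(136/0.89)*0.075*23.4^2/(2*32.174) = 1.8627 lbf/ft^2

1.8627 lbf/ft^2


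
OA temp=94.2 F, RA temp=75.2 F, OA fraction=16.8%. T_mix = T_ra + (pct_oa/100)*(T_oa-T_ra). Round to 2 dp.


T_mix = 75.2 + (16.8/100)*(94.2-75.2) = 78.39 F

78.39 F


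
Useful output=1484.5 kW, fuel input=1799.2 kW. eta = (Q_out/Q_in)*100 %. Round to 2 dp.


eta = (1484.5/1799.2)*100 = 82.51 %

82.51 %


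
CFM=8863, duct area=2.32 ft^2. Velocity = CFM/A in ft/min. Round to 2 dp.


V = 8863 / 2.32 = 3820.26 ft/min

3820.26 ft/min


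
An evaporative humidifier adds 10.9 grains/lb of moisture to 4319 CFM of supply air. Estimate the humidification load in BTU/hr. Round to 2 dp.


Q = 0.68 * 4319 * 10.9 = 32012.43 BTU/hr

32012.43 BTU/hr


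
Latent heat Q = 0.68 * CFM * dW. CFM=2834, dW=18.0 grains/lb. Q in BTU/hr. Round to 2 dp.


Q = 0.68 * 2834 * 18.0 = 34688.16 BTU/hr

34688.16 BTU/hr


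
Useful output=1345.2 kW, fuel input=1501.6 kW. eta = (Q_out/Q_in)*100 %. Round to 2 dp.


eta = (1345.2/1501.6)*100 = 89.58 %

89.58 %


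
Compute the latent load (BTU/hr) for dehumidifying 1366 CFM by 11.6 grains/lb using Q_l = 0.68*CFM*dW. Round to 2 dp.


Q = 0.68 * 1366 * 11.6 = 10775.01 BTU/hr

10775.01 BTU/hr


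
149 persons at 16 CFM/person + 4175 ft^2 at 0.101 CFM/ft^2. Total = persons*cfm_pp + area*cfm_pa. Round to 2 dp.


Total = 149*16 + 4175*0.101 = 2805.68 CFM

2805.68 CFM


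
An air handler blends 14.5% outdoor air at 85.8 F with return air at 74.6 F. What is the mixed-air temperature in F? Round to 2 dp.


T_mix = 74.6 + (14.5/100)*(85.8-74.6) = 76.22 F

76.22 F


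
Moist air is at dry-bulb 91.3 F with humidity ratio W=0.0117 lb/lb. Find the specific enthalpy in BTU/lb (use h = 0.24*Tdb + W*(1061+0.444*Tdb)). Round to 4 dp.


h = 0.24*91.3 + 0.0117*(1061+0.444*91.3) = 34.8000 BTU/lb

34.8000 BTU/lb


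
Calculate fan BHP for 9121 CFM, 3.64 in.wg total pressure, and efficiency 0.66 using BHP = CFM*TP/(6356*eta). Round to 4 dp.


BHP = 9121 * 3.64 / (6356 * 0.66) = 7.9144 hp

7.9144 hp


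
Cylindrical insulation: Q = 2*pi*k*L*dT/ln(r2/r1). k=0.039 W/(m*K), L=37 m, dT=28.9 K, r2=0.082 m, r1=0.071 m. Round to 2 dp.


Q = 2*pi*0.039*37*28.9/ln(0.082/0.071) = 1819.13 W

1819.13 W


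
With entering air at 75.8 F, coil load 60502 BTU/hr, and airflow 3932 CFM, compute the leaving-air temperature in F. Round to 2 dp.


dT = 60502/(1.08*3932) = 14.2473
T_leave = 75.8 - 14.2473 = 61.55 F

61.55 F


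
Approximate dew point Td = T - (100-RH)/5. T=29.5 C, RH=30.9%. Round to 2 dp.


Td = 29.5 - (100-30.9)/5 = 15.68 C

15.68 C


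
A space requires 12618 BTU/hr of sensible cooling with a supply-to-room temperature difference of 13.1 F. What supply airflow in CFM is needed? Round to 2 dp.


CFM = 12618 / (1.08 * 13.1) = 891.86

891.86 CFM


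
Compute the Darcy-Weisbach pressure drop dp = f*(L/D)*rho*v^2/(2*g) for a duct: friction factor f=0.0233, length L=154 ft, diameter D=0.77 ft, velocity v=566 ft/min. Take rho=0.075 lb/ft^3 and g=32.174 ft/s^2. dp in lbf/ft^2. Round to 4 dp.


v_fps = 566/60 = 9.4333 ft/s
dp = 0.0233*(154/0.77)*0.075*9.4333^2/(2*32.174) = 0.4833 lbf/ft^2

0.4833 lbf/ft^2


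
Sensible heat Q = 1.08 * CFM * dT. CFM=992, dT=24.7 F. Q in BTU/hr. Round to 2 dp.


Q = 1.08 * 992 * 24.7 = 26462.59 BTU/hr

26462.59 BTU/hr


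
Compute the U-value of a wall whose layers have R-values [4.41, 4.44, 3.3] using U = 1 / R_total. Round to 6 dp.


R_total = 4.41 + 4.44 + 3.3 = 12.15
U = 1/12.15 = 0.082305

0.082305


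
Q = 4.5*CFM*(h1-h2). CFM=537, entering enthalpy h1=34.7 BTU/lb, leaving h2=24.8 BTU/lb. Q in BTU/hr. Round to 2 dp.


Q = 4.5 * 537 * (34.7 - 24.8) = 23923.35 BTU/hr

23923.35 BTU/hr


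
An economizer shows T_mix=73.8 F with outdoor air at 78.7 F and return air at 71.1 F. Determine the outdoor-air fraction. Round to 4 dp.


frac = (73.8 - 71.1) / (78.7 - 71.1) = 0.3553

0.3553


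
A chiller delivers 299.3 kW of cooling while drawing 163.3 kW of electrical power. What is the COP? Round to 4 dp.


COP = 299.3 / 163.3 = 1.8328

1.8328


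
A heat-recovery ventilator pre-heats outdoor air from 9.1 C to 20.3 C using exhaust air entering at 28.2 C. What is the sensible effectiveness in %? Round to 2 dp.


eff = (20.3-9.1)/(28.2-9.1)*100 = 58.64 %

58.64 %


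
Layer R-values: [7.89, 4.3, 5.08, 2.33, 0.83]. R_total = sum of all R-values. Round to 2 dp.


R_total = 7.89 + 4.3 + 5.08 + 2.33 + 0.83 = 20.43

20.43


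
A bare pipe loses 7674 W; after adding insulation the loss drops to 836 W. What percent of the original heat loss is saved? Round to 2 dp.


Savings = ((7674-836)/7674)*100 = 89.11 %

89.11 %


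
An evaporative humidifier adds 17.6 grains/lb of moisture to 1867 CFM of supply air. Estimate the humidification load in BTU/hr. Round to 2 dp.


Q = 0.68 * 1867 * 17.6 = 22344.26 BTU/hr

22344.26 BTU/hr


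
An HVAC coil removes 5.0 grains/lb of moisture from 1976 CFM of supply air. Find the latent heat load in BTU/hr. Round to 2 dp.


Q = 0.68 * 1976 * 5.0 = 6718.40 BTU/hr

6718.40 BTU/hr


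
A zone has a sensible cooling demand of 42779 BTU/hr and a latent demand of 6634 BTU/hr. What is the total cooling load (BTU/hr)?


Qt = 42779 + 6634 = 49413 BTU/hr

49413 BTU/hr


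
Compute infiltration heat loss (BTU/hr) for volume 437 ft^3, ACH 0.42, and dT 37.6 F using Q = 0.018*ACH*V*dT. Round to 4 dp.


Q = 0.018 * 0.42 * 437 * 37.6 = 124.2199 BTU/hr

124.2199 BTU/hr


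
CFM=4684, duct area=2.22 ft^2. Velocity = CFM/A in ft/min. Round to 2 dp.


V = 4684 / 2.22 = 2109.91 ft/min

2109.91 ft/min


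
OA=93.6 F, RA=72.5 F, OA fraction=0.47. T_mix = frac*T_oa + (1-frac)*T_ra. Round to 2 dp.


T_mix = 0.47*93.6 + 0.53*72.5 = 82.42 F

82.42 F


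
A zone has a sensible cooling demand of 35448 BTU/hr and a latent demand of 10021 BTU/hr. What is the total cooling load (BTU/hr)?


Qt = 35448 + 10021 = 45469 BTU/hr

45469 BTU/hr


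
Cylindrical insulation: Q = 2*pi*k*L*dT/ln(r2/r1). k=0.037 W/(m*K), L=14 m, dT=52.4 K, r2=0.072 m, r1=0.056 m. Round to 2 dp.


Q = 2*pi*0.037*14*52.4/ln(0.072/0.056) = 678.62 W

678.62 W


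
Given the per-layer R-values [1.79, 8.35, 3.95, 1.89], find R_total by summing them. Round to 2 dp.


R_total = 1.79 + 8.35 + 3.95 + 1.89 = 15.98

15.98


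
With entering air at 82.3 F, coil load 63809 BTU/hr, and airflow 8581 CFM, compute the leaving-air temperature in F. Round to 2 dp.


dT = 63809/(1.08*8581) = 6.8853
T_leave = 82.3 - 6.8853 = 75.41 F

75.41 F


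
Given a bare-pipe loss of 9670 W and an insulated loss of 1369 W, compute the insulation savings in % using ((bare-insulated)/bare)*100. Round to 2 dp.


Savings = ((9670-1369)/9670)*100 = 85.84 %

85.84 %


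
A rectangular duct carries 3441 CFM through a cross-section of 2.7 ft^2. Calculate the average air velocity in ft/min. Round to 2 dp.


V = 3441 / 2.7 = 1274.44 ft/min

1274.44 ft/min


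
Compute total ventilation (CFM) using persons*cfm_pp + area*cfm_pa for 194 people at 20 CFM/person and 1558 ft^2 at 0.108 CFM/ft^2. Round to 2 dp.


Total = 194*20 + 1558*0.108 = 4048.26 CFM

4048.26 CFM


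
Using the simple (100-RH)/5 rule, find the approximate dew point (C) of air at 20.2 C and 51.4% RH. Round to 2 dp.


Td = 20.2 - (100-51.4)/5 = 10.48 C

10.48 C


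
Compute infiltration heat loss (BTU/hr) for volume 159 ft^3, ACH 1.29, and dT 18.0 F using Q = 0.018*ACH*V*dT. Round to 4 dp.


Q = 0.018 * 1.29 * 159 * 18.0 = 66.4556 BTU/hr

66.4556 BTU/hr


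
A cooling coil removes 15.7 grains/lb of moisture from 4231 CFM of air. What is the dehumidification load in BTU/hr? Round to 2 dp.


Q = 0.68 * 4231 * 15.7 = 45170.16 BTU/hr

45170.16 BTU/hr


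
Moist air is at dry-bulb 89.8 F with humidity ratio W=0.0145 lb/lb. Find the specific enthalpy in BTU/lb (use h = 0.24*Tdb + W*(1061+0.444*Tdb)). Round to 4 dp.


h = 0.24*89.8 + 0.0145*(1061+0.444*89.8) = 37.5146 BTU/lb

37.5146 BTU/lb


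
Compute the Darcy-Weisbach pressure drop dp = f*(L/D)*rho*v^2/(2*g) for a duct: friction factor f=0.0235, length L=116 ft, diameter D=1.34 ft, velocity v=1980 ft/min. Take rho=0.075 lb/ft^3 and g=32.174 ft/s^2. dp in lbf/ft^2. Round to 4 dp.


v_fps = 1980/60 = 33.0 ft/s
dp = 0.0235*(116/1.34)*0.075*33.0^2/(2*32.174) = 2.5821 lbf/ft^2

2.5821 lbf/ft^2


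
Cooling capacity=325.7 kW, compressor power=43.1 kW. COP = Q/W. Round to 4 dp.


COP = 325.7 / 43.1 = 7.5568

7.5568


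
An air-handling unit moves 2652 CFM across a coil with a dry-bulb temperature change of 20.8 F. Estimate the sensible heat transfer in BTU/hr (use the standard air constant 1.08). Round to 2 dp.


Q = 1.08 * 2652 * 20.8 = 59574.53 BTU/hr

59574.53 BTU/hr


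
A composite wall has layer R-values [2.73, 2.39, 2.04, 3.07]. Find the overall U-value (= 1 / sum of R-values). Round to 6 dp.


R_total = 2.73 + 2.39 + 2.04 + 3.07 = 10.23
U = 1/10.23 = 0.097752

0.097752


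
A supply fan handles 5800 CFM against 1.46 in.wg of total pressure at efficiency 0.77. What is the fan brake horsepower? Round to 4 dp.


BHP = 5800 * 1.46 / (6356 * 0.77) = 1.7302 hp

1.7302 hp


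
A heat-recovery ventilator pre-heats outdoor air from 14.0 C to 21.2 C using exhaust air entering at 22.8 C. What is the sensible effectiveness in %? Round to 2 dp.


eff = (21.2-14.0)/(22.8-14.0)*100 = 81.82 %

81.82 %


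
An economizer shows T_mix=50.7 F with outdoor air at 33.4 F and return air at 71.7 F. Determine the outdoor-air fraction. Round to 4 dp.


frac = (50.7 - 71.7) / (33.4 - 71.7) = 0.5483

0.5483


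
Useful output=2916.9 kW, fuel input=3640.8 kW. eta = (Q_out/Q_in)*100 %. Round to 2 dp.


eta = (2916.9/3640.8)*100 = 80.12 %

80.12 %


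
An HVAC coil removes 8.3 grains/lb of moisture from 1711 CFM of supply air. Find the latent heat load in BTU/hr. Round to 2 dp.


Q = 0.68 * 1711 * 8.3 = 9656.88 BTU/hr

9656.88 BTU/hr


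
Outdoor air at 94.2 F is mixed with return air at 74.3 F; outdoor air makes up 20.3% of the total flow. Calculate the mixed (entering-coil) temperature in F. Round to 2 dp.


T_mix = 74.3 + (20.3/100)*(94.2-74.3) = 78.34 F

78.34 F


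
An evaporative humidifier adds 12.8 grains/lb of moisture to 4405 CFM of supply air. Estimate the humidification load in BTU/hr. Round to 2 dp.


Q = 0.68 * 4405 * 12.8 = 38341.12 BTU/hr

38341.12 BTU/hr


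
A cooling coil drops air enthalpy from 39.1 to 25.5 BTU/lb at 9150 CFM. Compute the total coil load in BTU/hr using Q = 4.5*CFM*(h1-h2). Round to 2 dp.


Q = 4.5 * 9150 * (39.1 - 25.5) = 559980.00 BTU/hr

559980.00 BTU/hr


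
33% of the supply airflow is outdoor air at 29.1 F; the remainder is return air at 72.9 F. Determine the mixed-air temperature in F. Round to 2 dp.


T_mix = 0.33*29.1 + 0.67*72.9 = 58.45 F

58.45 F


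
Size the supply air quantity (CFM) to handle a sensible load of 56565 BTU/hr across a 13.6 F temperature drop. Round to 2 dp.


CFM = 56565 / (1.08 * 13.6) = 3851.10

3851.10 CFM


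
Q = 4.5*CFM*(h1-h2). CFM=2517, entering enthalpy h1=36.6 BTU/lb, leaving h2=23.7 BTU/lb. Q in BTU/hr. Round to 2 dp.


Q = 4.5 * 2517 * (36.6 - 23.7) = 146111.85 BTU/hr

146111.85 BTU/hr


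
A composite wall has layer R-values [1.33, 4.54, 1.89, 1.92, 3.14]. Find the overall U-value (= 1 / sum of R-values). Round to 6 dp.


R_total = 1.33 + 4.54 + 1.89 + 1.92 + 3.14 = 12.82
U = 1/12.82 = 0.078003

0.078003


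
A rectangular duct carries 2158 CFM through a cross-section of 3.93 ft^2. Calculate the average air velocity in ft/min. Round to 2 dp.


V = 2158 / 3.93 = 549.11 ft/min

549.11 ft/min


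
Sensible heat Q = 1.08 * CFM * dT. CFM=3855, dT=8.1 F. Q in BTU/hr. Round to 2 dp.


Q = 1.08 * 3855 * 8.1 = 33723.54 BTU/hr

33723.54 BTU/hr


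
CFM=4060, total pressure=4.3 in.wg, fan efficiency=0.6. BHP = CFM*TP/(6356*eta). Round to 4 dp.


BHP = 4060 * 4.3 / (6356 * 0.6) = 4.5778 hp

4.5778 hp


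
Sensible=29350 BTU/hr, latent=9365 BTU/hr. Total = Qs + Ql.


Qt = 29350 + 9365 = 38715 BTU/hr

38715 BTU/hr


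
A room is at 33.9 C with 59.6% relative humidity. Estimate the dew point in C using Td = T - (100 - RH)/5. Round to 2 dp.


Td = 33.9 - (100-59.6)/5 = 25.82 C

25.82 C


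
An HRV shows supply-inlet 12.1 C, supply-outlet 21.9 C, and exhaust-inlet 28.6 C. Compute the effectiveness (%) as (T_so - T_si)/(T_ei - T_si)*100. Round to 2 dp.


eff = (21.9-12.1)/(28.6-12.1)*100 = 59.39 %

59.39 %


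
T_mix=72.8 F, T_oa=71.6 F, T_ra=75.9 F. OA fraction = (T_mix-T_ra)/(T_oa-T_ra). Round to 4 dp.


frac = (72.8 - 75.9) / (71.6 - 75.9) = 0.7209

0.7209


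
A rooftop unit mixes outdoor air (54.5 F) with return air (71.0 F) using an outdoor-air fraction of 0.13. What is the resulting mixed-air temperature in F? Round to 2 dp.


T_mix = 0.13*54.5 + 0.87*71.0 = 68.86 F

68.86 F


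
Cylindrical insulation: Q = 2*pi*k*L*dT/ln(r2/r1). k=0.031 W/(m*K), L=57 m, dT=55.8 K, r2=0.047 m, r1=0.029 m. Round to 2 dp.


Q = 2*pi*0.031*57*55.8/ln(0.047/0.029) = 1283.03 W

1283.03 W


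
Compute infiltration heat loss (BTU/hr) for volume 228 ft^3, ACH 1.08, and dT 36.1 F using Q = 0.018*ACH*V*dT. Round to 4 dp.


Q = 0.018 * 1.08 * 228 * 36.1 = 160.0068 BTU/hr

160.0068 BTU/hr


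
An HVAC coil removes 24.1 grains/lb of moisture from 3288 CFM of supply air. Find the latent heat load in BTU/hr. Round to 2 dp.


Q = 0.68 * 3288 * 24.1 = 53883.74 BTU/hr

53883.74 BTU/hr


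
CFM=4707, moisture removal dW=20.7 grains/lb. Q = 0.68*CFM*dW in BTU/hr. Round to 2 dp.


Q = 0.68 * 4707 * 20.7 = 66255.73 BTU/hr

66255.73 BTU/hr


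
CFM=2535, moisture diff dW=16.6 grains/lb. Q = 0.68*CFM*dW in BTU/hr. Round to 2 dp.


Q = 0.68 * 2535 * 16.6 = 28615.08 BTU/hr

28615.08 BTU/hr


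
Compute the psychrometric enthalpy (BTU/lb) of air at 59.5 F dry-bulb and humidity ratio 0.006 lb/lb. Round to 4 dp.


h = 0.24*59.5 + 0.006*(1061+0.444*59.5) = 20.8045 BTU/lb

20.8045 BTU/lb


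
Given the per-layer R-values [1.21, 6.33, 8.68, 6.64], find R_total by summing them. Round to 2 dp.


R_total = 1.21 + 6.33 + 8.68 + 6.64 = 22.86

22.86


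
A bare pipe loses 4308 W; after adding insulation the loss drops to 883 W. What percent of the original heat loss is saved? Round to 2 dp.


Savings = ((4308-883)/4308)*100 = 79.50 %

79.50 %


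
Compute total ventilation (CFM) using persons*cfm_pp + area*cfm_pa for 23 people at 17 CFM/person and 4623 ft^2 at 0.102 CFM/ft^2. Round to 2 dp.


Total = 23*17 + 4623*0.102 = 862.55 CFM

862.55 CFM


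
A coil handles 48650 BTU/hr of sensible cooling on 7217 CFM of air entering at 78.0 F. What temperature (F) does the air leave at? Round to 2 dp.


dT = 48650/(1.08*7217) = 6.2417
T_leave = 78.0 - 6.2417 = 71.76 F

71.76 F


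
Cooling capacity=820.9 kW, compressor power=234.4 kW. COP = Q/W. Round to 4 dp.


COP = 820.9 / 234.4 = 3.5021

3.5021


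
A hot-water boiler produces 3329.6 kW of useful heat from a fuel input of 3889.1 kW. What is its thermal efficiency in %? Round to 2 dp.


eta = (3329.6/3889.1)*100 = 85.61 %

85.61 %


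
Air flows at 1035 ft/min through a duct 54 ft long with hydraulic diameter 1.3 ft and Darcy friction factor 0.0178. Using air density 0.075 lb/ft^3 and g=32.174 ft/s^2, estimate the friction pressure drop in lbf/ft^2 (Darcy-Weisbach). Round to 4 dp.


v_fps = 1035/60 = 17.25 ft/s
dp = 0.0178*(54/1.3)*0.075*17.25^2/(2*32.174) = 0.2564 lbf/ft^2

0.2564 lbf/ft^2


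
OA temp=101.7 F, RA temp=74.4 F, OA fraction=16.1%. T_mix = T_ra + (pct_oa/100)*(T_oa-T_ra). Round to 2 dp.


T_mix = 74.4 + (16.1/100)*(101.7-74.4) = 78.80 F

78.80 F


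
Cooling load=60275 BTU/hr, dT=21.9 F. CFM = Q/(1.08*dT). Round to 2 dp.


CFM = 60275 / (1.08 * 21.9) = 2548.41

2548.41 CFM


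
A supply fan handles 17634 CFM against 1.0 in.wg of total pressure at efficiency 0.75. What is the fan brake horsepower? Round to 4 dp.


BHP = 17634 * 1.0 / (6356 * 0.75) = 3.6992 hp

3.6992 hp


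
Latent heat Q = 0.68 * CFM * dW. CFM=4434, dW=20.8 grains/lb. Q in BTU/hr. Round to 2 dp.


Q = 0.68 * 4434 * 20.8 = 62714.50 BTU/hr

62714.50 BTU/hr


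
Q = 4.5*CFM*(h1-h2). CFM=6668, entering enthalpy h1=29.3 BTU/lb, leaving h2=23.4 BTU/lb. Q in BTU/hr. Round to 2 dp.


Q = 4.5 * 6668 * (29.3 - 23.4) = 177035.40 BTU/hr

177035.40 BTU/hr


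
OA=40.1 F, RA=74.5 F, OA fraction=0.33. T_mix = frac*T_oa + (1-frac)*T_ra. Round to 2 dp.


T_mix = 0.33*40.1 + 0.67*74.5 = 63.15 F

63.15 F


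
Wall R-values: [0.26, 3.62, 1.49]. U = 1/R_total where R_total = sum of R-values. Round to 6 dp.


R_total = 0.26 + 3.62 + 1.49 = 5.37
U = 1/5.37 = 0.186220

0.186220


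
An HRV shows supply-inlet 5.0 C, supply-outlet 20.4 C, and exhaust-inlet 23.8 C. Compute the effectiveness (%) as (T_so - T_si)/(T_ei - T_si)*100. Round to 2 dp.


eff = (20.4-5.0)/(23.8-5.0)*100 = 81.91 %

81.91 %


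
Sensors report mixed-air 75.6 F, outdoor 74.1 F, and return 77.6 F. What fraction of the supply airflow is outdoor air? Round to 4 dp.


frac = (75.6 - 77.6) / (74.1 - 77.6) = 0.5714

0.5714


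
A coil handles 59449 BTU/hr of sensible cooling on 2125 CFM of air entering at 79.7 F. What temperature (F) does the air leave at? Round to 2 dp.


dT = 59449/(1.08*2125) = 25.9037
T_leave = 79.7 - 25.9037 = 53.80 F

53.80 F


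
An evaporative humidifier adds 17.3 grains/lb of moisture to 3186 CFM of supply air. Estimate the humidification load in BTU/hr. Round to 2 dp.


Q = 0.68 * 3186 * 17.3 = 37480.10 BTU/hr

37480.10 BTU/hr


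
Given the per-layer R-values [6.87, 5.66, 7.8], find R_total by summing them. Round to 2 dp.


R_total = 6.87 + 5.66 + 7.8 = 20.33

20.33


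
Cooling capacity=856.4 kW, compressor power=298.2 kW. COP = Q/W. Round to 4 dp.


COP = 856.4 / 298.2 = 2.8719

2.8719


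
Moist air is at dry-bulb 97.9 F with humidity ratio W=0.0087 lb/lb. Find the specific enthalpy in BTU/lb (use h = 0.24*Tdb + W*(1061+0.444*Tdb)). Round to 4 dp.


h = 0.24*97.9 + 0.0087*(1061+0.444*97.9) = 33.1049 BTU/lb

33.1049 BTU/lb


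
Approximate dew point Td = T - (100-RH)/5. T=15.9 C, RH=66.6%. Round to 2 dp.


Td = 15.9 - (100-66.6)/5 = 9.22 C

9.22 C


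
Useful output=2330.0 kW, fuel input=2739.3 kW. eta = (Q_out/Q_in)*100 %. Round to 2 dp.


eta = (2330.0/2739.3)*100 = 85.06 %

85.06 %


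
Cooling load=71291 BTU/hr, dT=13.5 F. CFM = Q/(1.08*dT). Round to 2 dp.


CFM = 71291 / (1.08 * 13.5) = 4889.64

4889.64 CFM


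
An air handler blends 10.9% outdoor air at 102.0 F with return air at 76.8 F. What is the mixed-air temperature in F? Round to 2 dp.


T_mix = 76.8 + (10.9/100)*(102.0-76.8) = 79.55 F

79.55 F


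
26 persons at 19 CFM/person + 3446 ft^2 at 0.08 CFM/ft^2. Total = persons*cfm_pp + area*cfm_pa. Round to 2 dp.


Total = 26*19 + 3446*0.08 = 769.68 CFM

769.68 CFM


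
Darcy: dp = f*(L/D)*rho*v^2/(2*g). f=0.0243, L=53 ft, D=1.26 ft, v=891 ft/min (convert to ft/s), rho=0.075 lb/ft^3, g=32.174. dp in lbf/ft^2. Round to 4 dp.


v_fps = 891/60 = 14.85 ft/s
dp = 0.0243*(53/1.26)*0.075*14.85^2/(2*32.174) = 0.2627 lbf/ft^2

0.2627 lbf/ft^2


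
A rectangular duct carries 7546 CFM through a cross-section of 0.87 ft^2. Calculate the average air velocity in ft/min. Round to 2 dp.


V = 7546 / 0.87 = 8673.56 ft/min

8673.56 ft/min


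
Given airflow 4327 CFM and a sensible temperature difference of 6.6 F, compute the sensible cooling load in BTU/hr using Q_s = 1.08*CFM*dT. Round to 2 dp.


Q = 1.08 * 4327 * 6.6 = 30842.86 BTU/hr

30842.86 BTU/hr


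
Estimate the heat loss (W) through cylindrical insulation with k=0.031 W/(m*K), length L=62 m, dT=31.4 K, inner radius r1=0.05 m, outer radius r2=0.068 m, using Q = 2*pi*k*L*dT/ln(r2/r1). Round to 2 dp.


Q = 2*pi*0.031*62*31.4/ln(0.068/0.05) = 1233.22 W

1233.22 W


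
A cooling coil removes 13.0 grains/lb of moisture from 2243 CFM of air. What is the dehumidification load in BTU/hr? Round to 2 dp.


Q = 0.68 * 2243 * 13.0 = 19828.12 BTU/hr

19828.12 BTU/hr


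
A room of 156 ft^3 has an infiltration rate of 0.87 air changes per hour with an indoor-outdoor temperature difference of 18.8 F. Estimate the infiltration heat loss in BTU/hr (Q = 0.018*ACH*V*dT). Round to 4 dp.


Q = 0.018 * 0.87 * 156 * 18.8 = 45.9276 BTU/hr

45.9276 BTU/hr


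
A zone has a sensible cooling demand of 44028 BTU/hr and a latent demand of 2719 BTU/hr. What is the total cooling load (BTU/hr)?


Qt = 44028 + 2719 = 46747 BTU/hr

46747 BTU/hr


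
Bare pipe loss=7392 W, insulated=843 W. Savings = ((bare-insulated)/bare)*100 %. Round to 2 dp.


Savings = ((7392-843)/7392)*100 = 88.60 %

88.60 %


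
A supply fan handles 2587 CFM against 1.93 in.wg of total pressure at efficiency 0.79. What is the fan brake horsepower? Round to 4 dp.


BHP = 2587 * 1.93 / (6356 * 0.79) = 0.9944 hp

0.9944 hp


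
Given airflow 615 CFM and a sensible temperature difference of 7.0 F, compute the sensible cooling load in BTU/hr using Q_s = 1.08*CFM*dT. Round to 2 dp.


Q = 1.08 * 615 * 7.0 = 4649.40 BTU/hr

4649.40 BTU/hr


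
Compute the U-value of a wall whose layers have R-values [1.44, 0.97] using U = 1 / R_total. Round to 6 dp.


R_total = 1.44 + 0.97 = 2.41
U = 1/2.41 = 0.414938

0.414938


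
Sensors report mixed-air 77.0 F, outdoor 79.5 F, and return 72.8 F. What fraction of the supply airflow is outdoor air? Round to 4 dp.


frac = (77.0 - 72.8) / (79.5 - 72.8) = 0.6269

0.6269


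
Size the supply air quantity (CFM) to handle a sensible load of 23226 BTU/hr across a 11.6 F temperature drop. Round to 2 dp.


CFM = 23226 / (1.08 * 11.6) = 1853.93

1853.93 CFM


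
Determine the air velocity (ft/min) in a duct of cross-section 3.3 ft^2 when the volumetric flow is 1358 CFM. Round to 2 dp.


V = 1358 / 3.3 = 411.52 ft/min

411.52 ft/min


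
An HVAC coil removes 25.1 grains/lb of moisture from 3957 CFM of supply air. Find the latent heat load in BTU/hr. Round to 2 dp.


Q = 0.68 * 3957 * 25.1 = 67538.08 BTU/hr

67538.08 BTU/hr


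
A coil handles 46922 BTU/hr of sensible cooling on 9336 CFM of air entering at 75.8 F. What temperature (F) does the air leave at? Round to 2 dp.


dT = 46922/(1.08*9336) = 4.6536
T_leave = 75.8 - 4.6536 = 71.15 F

71.15 F


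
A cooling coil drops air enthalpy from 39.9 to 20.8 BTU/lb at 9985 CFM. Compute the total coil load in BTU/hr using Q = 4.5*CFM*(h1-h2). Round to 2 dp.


Q = 4.5 * 9985 * (39.9 - 20.8) = 858210.75 BTU/hr

858210.75 BTU/hr


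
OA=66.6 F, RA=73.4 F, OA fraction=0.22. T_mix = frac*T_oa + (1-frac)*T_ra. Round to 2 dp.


T_mix = 0.22*66.6 + 0.78*73.4 = 71.90 F

71.90 F


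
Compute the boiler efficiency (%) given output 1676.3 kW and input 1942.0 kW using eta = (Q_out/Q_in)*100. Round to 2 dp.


eta = (1676.3/1942.0)*100 = 86.32 %

86.32 %


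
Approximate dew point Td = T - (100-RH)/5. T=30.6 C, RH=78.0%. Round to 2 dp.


Td = 30.6 - (100-78.0)/5 = 26.20 C

26.20 C


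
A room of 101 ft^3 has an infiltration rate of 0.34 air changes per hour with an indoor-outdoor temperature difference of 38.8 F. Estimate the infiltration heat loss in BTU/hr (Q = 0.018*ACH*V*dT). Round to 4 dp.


Q = 0.018 * 0.34 * 101 * 38.8 = 23.9831 BTU/hr

23.9831 BTU/hr


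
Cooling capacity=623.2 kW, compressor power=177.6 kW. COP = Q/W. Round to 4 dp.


COP = 623.2 / 177.6 = 3.5090

3.5090


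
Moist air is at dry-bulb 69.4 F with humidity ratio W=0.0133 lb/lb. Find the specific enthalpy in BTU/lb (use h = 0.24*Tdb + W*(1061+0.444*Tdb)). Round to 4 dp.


h = 0.24*69.4 + 0.0133*(1061+0.444*69.4) = 31.1771 BTU/lb

31.1771 BTU/lb


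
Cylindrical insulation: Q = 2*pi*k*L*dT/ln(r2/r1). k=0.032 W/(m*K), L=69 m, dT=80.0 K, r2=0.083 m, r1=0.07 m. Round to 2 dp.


Q = 2*pi*0.032*69*80.0/ln(0.083/0.07) = 6515.36 W

6515.36 W


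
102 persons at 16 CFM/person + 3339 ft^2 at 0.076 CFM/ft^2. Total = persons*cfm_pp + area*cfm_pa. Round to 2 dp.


Total = 102*16 + 3339*0.076 = 1885.76 CFM

1885.76 CFM


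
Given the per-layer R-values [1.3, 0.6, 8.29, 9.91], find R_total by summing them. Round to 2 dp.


R_total = 1.3 + 0.6 + 8.29 + 9.91 = 20.10

20.10


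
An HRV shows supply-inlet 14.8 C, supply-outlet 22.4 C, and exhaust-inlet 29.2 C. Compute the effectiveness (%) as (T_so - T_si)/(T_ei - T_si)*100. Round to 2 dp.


eff = (22.4-14.8)/(29.2-14.8)*100 = 52.78 %

52.78 %


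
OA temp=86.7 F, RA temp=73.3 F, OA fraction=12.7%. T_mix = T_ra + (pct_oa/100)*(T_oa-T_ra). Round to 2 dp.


T_mix = 73.3 + (12.7/100)*(86.7-73.3) = 75.00 F

75.00 F


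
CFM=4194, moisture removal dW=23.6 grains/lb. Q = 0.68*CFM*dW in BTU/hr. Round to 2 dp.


Q = 0.68 * 4194 * 23.6 = 67305.31 BTU/hr

67305.31 BTU/hr


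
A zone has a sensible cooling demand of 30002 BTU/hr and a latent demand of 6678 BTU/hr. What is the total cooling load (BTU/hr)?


Qt = 30002 + 6678 = 36680 BTU/hr

36680 BTU/hr


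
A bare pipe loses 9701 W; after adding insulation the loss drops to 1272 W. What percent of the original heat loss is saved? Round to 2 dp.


Savings = ((9701-1272)/9701)*100 = 86.89 %

86.89 %


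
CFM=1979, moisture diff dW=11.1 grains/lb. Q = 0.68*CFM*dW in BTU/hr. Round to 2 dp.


Q = 0.68 * 1979 * 11.1 = 14937.49 BTU/hr

14937.49 BTU/hr


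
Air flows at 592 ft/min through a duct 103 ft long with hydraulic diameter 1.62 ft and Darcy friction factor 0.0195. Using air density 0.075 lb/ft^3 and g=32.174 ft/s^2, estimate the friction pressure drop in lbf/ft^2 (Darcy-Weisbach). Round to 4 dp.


v_fps = 592/60 = 9.8667 ft/s
dp = 0.0195*(103/1.62)*0.075*9.8667^2/(2*32.174) = 0.1407 lbf/ft^2

0.1407 lbf/ft^2


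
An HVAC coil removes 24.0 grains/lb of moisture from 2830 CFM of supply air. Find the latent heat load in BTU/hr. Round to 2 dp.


Q = 0.68 * 2830 * 24.0 = 46185.60 BTU/hr

46185.60 BTU/hr


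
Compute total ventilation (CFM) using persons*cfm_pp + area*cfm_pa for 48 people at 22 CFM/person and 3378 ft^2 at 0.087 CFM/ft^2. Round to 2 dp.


Total = 48*22 + 3378*0.087 = 1349.89 CFM

1349.89 CFM


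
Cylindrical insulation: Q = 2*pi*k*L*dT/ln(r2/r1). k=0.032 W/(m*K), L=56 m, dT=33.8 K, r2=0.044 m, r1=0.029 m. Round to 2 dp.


Q = 2*pi*0.032*56*33.8/ln(0.044/0.029) = 912.87 W

912.87 W


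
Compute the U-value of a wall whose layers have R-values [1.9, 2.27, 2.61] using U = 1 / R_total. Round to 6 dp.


R_total = 1.9 + 2.27 + 2.61 = 6.78
U = 1/6.78 = 0.147493

0.147493


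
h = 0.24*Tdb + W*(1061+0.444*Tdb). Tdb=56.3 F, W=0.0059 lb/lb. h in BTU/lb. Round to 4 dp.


h = 0.24*56.3 + 0.0059*(1061+0.444*56.3) = 19.9194 BTU/lb

19.9194 BTU/lb


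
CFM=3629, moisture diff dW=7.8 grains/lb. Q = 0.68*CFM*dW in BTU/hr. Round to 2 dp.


Q = 0.68 * 3629 * 7.8 = 19248.22 BTU/hr

19248.22 BTU/hr


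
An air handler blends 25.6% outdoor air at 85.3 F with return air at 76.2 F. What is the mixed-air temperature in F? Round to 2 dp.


T_mix = 76.2 + (25.6/100)*(85.3-76.2) = 78.53 F

78.53 F


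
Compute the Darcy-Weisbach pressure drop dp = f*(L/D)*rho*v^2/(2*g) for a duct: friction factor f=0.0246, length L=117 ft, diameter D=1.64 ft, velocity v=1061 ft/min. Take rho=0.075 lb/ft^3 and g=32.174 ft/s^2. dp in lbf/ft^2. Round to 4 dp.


v_fps = 1061/60 = 17.6833 ft/s
dp = 0.0246*(117/1.64)*0.075*17.6833^2/(2*32.174) = 0.6396 lbf/ft^2

0.6396 lbf/ft^2


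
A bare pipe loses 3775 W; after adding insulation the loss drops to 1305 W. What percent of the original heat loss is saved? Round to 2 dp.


Savings = ((3775-1305)/3775)*100 = 65.43 %

65.43 %


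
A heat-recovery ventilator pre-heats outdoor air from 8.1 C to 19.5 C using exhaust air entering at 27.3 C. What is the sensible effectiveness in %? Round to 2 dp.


eff = (19.5-8.1)/(27.3-8.1)*100 = 59.38 %

59.38 %


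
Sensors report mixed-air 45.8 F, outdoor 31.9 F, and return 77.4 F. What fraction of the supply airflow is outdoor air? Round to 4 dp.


frac = (45.8 - 77.4) / (31.9 - 77.4) = 0.6945

0.6945


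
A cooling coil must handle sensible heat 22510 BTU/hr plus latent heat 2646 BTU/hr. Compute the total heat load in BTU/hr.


Qt = 22510 + 2646 = 25156 BTU/hr

25156 BTU/hr


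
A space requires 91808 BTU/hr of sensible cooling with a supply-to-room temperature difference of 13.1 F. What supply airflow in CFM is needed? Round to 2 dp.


CFM = 91808 / (1.08 * 13.1) = 6489.12

6489.12 CFM


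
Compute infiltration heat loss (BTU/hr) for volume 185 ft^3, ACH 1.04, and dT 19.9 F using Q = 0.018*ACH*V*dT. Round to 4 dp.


Q = 0.018 * 1.04 * 185 * 19.9 = 68.9177 BTU/hr

68.9177 BTU/hr


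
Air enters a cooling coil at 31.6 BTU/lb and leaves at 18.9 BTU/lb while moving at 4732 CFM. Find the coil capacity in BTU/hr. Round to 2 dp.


Q = 4.5 * 4732 * (31.6 - 18.9) = 270433.80 BTU/hr

270433.80 BTU/hr


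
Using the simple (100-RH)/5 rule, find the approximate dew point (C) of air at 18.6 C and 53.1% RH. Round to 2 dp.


Td = 18.6 - (100-53.1)/5 = 9.22 C

9.22 C


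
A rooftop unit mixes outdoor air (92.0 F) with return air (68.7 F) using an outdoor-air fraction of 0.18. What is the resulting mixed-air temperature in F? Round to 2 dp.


T_mix = 0.18*92.0 + 0.82*68.7 = 72.89 F

72.89 F


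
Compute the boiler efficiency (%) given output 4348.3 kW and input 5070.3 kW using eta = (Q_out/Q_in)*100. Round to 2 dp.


eta = (4348.3/5070.3)*100 = 85.76 %

85.76 %


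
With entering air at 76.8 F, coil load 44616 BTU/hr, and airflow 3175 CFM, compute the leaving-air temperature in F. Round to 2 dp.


dT = 44616/(1.08*3175) = 13.0114
T_leave = 76.8 - 13.0114 = 63.79 F

63.79 F


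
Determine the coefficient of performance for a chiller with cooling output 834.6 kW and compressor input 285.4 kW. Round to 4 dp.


COP = 834.6 / 285.4 = 2.9243

2.9243


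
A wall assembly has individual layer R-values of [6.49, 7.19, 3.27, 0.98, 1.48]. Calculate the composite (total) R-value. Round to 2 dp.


R_total = 6.49 + 7.19 + 3.27 + 0.98 + 1.48 = 19.41

19.41


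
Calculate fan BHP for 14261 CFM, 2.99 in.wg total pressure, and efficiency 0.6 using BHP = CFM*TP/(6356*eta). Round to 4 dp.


BHP = 14261 * 2.99 / (6356 * 0.6) = 11.1811 hp

11.1811 hp


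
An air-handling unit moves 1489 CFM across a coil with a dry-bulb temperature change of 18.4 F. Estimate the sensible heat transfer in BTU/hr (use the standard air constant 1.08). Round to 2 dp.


Q = 1.08 * 1489 * 18.4 = 29589.41 BTU/hr

29589.41 BTU/hr


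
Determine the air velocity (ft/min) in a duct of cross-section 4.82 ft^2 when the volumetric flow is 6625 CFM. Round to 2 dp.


V = 6625 / 4.82 = 1374.48 ft/min

1374.48 ft/min


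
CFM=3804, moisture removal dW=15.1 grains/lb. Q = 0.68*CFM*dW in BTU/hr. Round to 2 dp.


Q = 0.68 * 3804 * 15.1 = 39059.47 BTU/hr

39059.47 BTU/hr


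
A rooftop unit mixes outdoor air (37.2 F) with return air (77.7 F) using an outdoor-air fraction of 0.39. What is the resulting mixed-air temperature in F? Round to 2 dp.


T_mix = 0.39*37.2 + 0.61*77.7 = 61.91 F

61.91 F


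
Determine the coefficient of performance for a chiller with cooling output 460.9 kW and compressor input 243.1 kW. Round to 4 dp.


COP = 460.9 / 243.1 = 1.8959

1.8959


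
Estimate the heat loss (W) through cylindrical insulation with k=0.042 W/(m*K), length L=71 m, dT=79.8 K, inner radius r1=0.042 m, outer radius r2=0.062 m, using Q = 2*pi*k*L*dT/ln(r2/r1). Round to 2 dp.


Q = 2*pi*0.042*71*79.8/ln(0.062/0.042) = 3839.04 W

3839.04 W


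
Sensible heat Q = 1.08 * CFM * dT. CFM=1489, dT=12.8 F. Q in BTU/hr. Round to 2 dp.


Q = 1.08 * 1489 * 12.8 = 20583.94 BTU/hr

20583.94 BTU/hr


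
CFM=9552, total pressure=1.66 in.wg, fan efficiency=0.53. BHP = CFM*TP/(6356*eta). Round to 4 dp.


BHP = 9552 * 1.66 / (6356 * 0.53) = 4.7070 hp

4.7070 hp


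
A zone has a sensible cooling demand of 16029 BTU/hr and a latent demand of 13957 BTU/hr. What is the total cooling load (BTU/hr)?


Qt = 16029 + 13957 = 29986 BTU/hr

29986 BTU/hr


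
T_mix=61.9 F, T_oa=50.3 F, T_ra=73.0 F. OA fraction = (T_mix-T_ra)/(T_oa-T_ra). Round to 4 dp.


frac = (61.9 - 73.0) / (50.3 - 73.0) = 0.4890

0.4890


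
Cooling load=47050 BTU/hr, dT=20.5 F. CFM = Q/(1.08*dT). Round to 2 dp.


CFM = 47050 / (1.08 * 20.5) = 2125.11

2125.11 CFM


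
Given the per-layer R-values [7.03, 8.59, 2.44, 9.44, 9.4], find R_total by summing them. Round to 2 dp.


R_total = 7.03 + 8.59 + 2.44 + 9.44 + 9.4 = 36.90

36.90


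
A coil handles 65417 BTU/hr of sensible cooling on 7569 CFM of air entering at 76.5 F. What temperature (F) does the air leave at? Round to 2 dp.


dT = 65417/(1.08*7569) = 8.0025
T_leave = 76.5 - 8.0025 = 68.50 F

68.50 F


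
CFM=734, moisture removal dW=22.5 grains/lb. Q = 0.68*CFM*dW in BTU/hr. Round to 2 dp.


Q = 0.68 * 734 * 22.5 = 11230.20 BTU/hr

11230.20 BTU/hr


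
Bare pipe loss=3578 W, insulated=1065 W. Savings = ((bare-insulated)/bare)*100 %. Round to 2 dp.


Savings = ((3578-1065)/3578)*100 = 70.23 %

70.23 %


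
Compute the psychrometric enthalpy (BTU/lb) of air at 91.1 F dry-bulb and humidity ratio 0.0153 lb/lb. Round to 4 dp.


h = 0.24*91.1 + 0.0153*(1061+0.444*91.1) = 38.7162 BTU/lb

38.7162 BTU/lb


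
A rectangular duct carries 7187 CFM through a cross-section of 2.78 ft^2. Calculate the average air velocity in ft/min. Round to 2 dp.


V = 7187 / 2.78 = 2585.25 ft/min

2585.25 ft/min


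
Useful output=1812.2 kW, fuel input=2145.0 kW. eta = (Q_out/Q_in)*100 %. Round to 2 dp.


eta = (1812.2/2145.0)*100 = 84.48 %

84.48 %


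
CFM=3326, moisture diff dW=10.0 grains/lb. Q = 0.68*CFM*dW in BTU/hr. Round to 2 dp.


Q = 0.68 * 3326 * 10.0 = 22616.80 BTU/hr

22616.80 BTU/hr


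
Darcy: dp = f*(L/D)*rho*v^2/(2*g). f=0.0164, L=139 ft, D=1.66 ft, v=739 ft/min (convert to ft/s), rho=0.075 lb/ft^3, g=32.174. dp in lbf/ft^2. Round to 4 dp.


v_fps = 739/60 = 12.3167 ft/s
dp = 0.0164*(139/1.66)*0.075*12.3167^2/(2*32.174) = 0.2428 lbf/ft^2

0.2428 lbf/ft^2


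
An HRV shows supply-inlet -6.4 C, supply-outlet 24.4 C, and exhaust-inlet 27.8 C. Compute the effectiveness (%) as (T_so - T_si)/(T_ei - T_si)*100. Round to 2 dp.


eff = (24.4-(-6.4))/(27.8-(-6.4))*100 = 90.06 %

90.06 %


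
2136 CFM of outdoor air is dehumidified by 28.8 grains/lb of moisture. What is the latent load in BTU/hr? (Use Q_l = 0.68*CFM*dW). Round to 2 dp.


Q = 0.68 * 2136 * 28.8 = 41831.42 BTU/hr

41831.42 BTU/hr


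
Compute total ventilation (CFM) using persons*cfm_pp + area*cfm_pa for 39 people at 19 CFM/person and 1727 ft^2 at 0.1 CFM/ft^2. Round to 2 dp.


Total = 39*19 + 1727*0.1 = 913.70 CFM

913.70 CFM


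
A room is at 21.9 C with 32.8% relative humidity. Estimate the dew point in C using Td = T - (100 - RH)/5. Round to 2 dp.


Td = 21.9 - (100-32.8)/5 = 8.46 C

8.46 C


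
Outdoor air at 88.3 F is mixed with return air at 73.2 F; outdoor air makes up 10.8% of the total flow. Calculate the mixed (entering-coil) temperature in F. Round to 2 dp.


T_mix = 73.2 + (10.8/100)*(88.3-73.2) = 74.83 F

74.83 F


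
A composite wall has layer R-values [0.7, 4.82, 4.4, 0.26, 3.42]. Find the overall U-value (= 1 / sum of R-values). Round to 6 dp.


R_total = 0.7 + 4.82 + 4.4 + 0.26 + 3.42 = 13.60
U = 1/13.60 = 0.073529

0.073529


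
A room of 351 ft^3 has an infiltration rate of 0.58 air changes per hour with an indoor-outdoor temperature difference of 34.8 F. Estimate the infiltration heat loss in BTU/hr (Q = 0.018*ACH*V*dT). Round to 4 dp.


Q = 0.018 * 0.58 * 351 * 34.8 = 127.5225 BTU/hr

127.5225 BTU/hr


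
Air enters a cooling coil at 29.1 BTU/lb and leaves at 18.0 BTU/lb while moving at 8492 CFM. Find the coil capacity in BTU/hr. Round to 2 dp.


Q = 4.5 * 8492 * (29.1 - 18.0) = 424175.40 BTU/hr

424175.40 BTU/hr


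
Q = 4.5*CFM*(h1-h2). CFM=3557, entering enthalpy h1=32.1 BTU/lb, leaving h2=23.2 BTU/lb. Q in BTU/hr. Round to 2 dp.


Q = 4.5 * 3557 * (32.1 - 23.2) = 142457.85 BTU/hr

142457.85 BTU/hr


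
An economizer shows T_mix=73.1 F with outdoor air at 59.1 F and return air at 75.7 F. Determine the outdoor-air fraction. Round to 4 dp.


frac = (73.1 - 75.7) / (59.1 - 75.7) = 0.1566

0.1566


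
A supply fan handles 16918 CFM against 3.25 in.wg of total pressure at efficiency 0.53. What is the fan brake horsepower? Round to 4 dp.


BHP = 16918 * 3.25 / (6356 * 0.53) = 16.3220 hp

16.3220 hp


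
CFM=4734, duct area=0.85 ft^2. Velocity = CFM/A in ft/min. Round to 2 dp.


V = 4734 / 0.85 = 5569.41 ft/min

5569.41 ft/min


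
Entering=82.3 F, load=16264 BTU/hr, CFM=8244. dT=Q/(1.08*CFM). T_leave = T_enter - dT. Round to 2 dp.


dT = 16264/(1.08*8244) = 1.8267
T_leave = 82.3 - 1.8267 = 80.47 F

80.47 F


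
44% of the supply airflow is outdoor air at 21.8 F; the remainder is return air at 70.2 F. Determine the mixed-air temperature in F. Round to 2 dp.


T_mix = 0.44*21.8 + 0.56*70.2 = 48.90 F

48.90 F


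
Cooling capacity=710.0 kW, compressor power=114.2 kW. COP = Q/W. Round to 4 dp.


COP = 710.0 / 114.2 = 6.2172

6.2172


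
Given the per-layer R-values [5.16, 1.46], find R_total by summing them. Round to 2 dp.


R_total = 5.16 + 1.46 = 6.62

6.62


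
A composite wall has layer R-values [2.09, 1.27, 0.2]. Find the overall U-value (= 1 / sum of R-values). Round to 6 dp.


R_total = 2.09 + 1.27 + 0.2 = 3.56
U = 1/3.56 = 0.280899

0.280899


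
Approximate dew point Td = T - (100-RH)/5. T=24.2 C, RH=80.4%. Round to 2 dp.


Td = 24.2 - (100-80.4)/5 = 20.28 C

20.28 C


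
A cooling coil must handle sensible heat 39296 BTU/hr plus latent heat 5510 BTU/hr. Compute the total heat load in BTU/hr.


Qt = 39296 + 5510 = 44806 BTU/hr

44806 BTU/hr


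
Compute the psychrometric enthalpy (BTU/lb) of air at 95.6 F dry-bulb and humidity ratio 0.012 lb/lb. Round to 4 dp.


h = 0.24*95.6 + 0.012*(1061+0.444*95.6) = 36.1854 BTU/lb

36.1854 BTU/lb


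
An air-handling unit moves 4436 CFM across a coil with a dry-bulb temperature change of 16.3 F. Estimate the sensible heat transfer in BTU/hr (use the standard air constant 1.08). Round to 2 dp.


Q = 1.08 * 4436 * 16.3 = 78091.34 BTU/hr

78091.34 BTU/hr


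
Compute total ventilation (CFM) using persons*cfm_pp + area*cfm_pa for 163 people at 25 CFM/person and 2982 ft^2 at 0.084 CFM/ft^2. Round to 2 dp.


Total = 163*25 + 2982*0.084 = 4325.49 CFM

4325.49 CFM


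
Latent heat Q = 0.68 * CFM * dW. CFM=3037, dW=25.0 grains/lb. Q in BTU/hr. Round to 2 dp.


Q = 0.68 * 3037 * 25.0 = 51629.00 BTU/hr

51629.00 BTU/hr
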